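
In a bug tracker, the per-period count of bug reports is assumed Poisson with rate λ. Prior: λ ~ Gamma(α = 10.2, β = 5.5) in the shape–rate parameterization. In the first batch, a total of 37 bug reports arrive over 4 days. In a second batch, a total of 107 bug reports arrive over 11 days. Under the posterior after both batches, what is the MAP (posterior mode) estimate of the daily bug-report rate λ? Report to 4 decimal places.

With a Gamma(shape α, rate β) prior, the Poisson likelihood is conjugate: the posterior is Gamma(α + ΣXᵢ, β + n).
After batch 1: Gamma(α+S, β+n) = Gamma(10.2+37, 5.5+4) = Gamma(47.2, 9.5).
After batch 2: Gamma(α+S, β+n) = Gamma(47.2+107, 9.5+11) = Gamma(154.2, 20.5).
Mode of Gamma(α,β) for α≥1 is (α−1)/β = 153.2/20.5 = 7.4732.

7.4732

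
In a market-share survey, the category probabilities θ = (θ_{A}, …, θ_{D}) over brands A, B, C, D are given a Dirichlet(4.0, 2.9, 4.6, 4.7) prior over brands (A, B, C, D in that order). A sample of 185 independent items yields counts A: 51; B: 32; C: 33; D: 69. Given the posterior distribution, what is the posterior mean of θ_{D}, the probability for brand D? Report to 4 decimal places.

0.3663

The Dirichlet prior is conjugate to the Multinomial likelihood: each posterior αⱼ = prior αⱼ + observed count nⱼ.
Posterior concentration: (55.0, 34.9, 37.6, 73.7), total = 201.2.
E[θ_{D}|data] = α_{D}/Σα = 73.7/201.2 = 0.3663.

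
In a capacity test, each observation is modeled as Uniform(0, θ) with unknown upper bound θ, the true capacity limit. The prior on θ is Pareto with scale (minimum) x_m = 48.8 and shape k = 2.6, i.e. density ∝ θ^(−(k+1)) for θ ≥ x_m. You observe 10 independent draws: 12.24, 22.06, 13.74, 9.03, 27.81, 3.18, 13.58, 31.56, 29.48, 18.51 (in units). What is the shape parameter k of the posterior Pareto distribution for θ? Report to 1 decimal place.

12.6

A Pareto(scale x_m, shape k) prior on the upper bound θ of Uniform(0, θ) is conjugate: posterior is Pareto(max(x_m, max xᵢ), k + n).
Sample maximum = 31.56; prior scale x_m = 48.8 → posterior scale = max = 48.80.
Posterior shape = 2.6 + 10 = 12.6.
Posterior shape k = 12.6.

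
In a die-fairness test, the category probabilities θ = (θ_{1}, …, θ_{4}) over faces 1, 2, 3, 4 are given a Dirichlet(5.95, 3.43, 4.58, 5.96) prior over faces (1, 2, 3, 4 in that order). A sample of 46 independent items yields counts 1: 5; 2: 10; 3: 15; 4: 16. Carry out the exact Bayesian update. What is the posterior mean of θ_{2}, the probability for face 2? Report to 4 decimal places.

0.2037

The Dirichlet prior is conjugate to the Multinomial likelihood: each posterior αⱼ = prior αⱼ + observed count nⱼ.
Posterior concentration: (10.95, 13.43, 19.58, 21.96), total = 65.92.
E[θ_{2}|data] = α_{2}/Σα = 13.43/65.92 = 0.2037.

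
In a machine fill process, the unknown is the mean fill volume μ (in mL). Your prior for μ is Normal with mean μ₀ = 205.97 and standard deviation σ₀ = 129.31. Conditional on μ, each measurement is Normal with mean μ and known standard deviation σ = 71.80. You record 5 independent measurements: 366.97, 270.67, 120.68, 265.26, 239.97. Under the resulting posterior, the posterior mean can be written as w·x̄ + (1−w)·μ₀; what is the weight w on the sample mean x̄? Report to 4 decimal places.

For Normal data with known variance σ², a Normal(μ₀, σ₀²) prior on μ is conjugate. Posterior precision = 1/σ₀² + n/σ²; posterior mean is the precision-weighted average of μ₀ and x̄.
σ₀² = 129.31² = 16721.0761, σ² = 71.80² = 5155.24. Prior precision 1/σ₀² = 1/16721.0761; data precision n/σ² = 5/5155.24.
w = (n/σ²)/(1/σ₀² + n/σ²) = n·σ₀²/(σ² + n·σ₀²) = 5·16721.0761/(5155.24 + 5·16721.0761) = 83605.3805/88760.6205 = 0.9419.

0.9419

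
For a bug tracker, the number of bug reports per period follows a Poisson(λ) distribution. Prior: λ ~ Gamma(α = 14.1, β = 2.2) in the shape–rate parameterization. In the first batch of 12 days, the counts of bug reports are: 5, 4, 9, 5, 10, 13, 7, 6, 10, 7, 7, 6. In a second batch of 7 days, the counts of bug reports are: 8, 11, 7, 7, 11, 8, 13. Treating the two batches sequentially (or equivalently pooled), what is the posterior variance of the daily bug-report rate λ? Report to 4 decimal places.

With a Gamma(shape α, rate β) prior, the Poisson likelihood is conjugate: the posterior is Gamma(α + ΣXᵢ, β + n).
Batch 1: sum of counts S = 89 over n = 12 days.
After batch 1: Gamma(α+S, β+n) = Gamma(14.1+89, 2.2+12) = Gamma(103.1, 14.2).
Batch 2: sum of counts S = 65 over n = 7 days.
After batch 2: Gamma(α+S, β+n) = Gamma(103.1+65, 14.2+7) = Gamma(168.1, 21.2).
Var = α/β² = 168.1/21.2² = 0.3740.

0.3740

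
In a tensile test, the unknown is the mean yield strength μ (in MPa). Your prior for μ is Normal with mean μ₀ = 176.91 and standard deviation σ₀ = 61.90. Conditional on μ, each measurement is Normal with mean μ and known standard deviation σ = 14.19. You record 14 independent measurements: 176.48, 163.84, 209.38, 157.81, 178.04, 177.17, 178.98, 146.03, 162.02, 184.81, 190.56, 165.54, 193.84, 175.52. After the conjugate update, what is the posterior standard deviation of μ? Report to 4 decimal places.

For Normal data with known variance σ², a Normal(μ₀, σ₀²) prior on μ is conjugate. Posterior precision = 1/σ₀² + n/σ²; posterior mean is the precision-weighted average of μ₀ and x̄.
σ₀² = 61.90² = 3831.61, σ² = 14.19² = 201.3561; σ² + n·σ₀² = 201.3561 + 14·3831.61 = 53843.8961.
Posterior precision = 1/σ₀² + n/σ² = 1/3831.61 + 14/201.3561 = (σ² + n·σ₀²)/(σ₀²σ²) = 53843.8961/(3831.61·201.3561); posterior variance σₙ² = σ₀²σ²/(σ² + n·σ₀²) = 3831.61·201.3561/53843.8961 = 14.328793.
Posterior SD = √σₙ² = √(3831.61·201.3561/53843.8961) = 3.7853.

3.7853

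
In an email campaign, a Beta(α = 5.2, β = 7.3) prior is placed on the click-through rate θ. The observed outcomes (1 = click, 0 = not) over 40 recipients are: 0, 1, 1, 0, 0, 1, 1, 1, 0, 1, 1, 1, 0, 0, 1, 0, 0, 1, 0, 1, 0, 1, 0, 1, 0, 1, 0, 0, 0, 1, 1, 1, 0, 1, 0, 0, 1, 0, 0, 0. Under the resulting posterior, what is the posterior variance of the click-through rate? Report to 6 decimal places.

0.004644

The Beta prior is conjugate to a Binomial/Bernoulli likelihood; the update adds successes to α and failures to β.
Posterior: Beta(α+k, β+n−k) = Beta(5.2+19, 7.3+21) = Beta(24.2, 28.3).
Var = αβ/((α+β)²(α+β+1)) = 24.2·28.3/(52.5²·53.5) = 0.004644.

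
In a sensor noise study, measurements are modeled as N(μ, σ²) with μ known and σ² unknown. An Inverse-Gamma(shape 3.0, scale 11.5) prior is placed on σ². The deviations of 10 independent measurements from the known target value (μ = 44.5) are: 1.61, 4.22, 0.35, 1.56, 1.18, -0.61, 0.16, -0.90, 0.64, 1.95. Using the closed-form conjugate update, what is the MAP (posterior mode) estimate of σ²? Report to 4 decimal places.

2.9316

With known mean μ and an Inverse-Gamma(α, β) prior on σ², the Normal likelihood is conjugate: posterior is Inv-Gamma(α + n/2, β + Σ(xᵢ−μ)²/2).
Σ(xᵢ−μ)² = (1.61)² + (4.22)² + (0.35)² + (1.56)² + (1.18)² + (-0.61)² + (0.16)² + (-0.90)² + (0.64)² + (1.95)² = 29.7688.
Posterior: Inv-Gamma(3.0 + 10/2, 11.5 + 29.7688/2) = Inv-Gamma(8.00, 26.38440).
Mode = β/(α+1) = 26.38440/9.00 = 2.9316.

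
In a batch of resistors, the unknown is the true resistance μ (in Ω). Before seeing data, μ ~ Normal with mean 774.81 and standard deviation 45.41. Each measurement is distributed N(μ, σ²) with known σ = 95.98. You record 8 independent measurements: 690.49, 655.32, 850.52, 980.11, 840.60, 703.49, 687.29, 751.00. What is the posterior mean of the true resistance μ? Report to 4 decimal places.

For Normal data with known variance σ², a Normal(μ₀, σ₀²) prior on μ is conjugate. Posterior precision = 1/σ₀² + n/σ²; posterior mean is the precision-weighted average of μ₀ and x̄.
Σxᵢ = 690.49 + 655.32 + 850.52 + 980.11 + 840.60 + 703.49 + 687.29 + 751.00 = 6158.82, so n·x̄ = 6158.82.
σ₀² = 45.41² = 2062.0681, σ² = 95.98² = 9212.1604; σ² + n·σ₀² = 9212.1604 + 8·2062.0681 = 25708.7052.
Posterior mean = (μ₀/σ₀² + n·x̄/σ²)/(1/σ₀² + n/σ²) = (σ²·μ₀ + σ₀²·n·x̄)/(σ² + n·σ₀²) = (9212.1604·774.81 + 2062.0681·6158.82)/25708.7052 = 19837580.255166/25708.7052 = 771.6289.

771.6289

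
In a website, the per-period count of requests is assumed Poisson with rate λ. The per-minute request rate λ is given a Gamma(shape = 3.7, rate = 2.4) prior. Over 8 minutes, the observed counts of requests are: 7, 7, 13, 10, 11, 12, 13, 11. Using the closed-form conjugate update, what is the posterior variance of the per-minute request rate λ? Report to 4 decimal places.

With a Gamma(shape α, rate β) prior, the Poisson likelihood is conjugate: the posterior is Gamma(α + ΣXᵢ, β + n).
Sum of counts S = 84 over n = 8 minutes.
Posterior: Gamma(α+S, β+n) = Gamma(3.7+84, 2.4+8) = Gamma(87.7, 10.4).
Var = α/β² = 87.7/10.4² = 0.8108.

0.8108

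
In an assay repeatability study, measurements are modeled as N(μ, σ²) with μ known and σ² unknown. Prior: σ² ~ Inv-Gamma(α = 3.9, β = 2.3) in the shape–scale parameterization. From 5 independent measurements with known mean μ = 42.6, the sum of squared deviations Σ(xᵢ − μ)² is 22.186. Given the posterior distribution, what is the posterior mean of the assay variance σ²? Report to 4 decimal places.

2.4802

With known mean μ and an Inverse-Gamma(α, β) prior on σ², the Normal likelihood is conjugate: posterior is Inv-Gamma(α + n/2, β + Σ(xᵢ−μ)²/2).
Posterior: Inv-Gamma(3.9 + 5/2, 2.3 + 22.186/2) = Inv-Gamma(6.40, 13.3930).
E[σ²|data] = β/(α−1) = 13.3930/5.40 = 2.4802.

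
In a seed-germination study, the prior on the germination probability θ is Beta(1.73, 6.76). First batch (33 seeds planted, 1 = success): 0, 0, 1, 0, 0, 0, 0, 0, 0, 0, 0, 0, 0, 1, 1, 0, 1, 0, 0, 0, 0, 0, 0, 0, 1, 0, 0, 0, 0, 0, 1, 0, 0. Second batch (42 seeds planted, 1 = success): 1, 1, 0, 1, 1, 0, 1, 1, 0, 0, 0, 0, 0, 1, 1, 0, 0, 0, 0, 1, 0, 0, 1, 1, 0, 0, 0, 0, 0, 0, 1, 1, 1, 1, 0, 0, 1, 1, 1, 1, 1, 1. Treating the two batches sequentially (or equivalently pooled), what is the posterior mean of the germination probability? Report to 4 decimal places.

The Beta prior is conjugate to a Binomial/Bernoulli likelihood; the update adds successes to α and failures to β.
After batch 1: Beta(1.73+6, 6.76+27) = Beta(7.73, 33.76).
After batch 2: Beta(7.73+21, 33.76+21) = Beta(28.73, 54.76).
Posterior mean = α/(α+β) = 28.73/83.49 = 0.3441.

0.3441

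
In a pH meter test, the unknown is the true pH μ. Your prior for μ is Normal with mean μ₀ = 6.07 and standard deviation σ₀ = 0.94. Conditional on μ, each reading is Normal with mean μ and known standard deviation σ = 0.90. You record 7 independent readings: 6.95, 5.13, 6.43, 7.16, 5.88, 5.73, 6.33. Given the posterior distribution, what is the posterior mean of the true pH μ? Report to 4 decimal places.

For Normal data with known variance σ², a Normal(μ₀, σ₀²) prior on μ is conjugate. Posterior precision = 1/σ₀² + n/σ²; posterior mean is the precision-weighted average of μ₀ and x̄.
Σxᵢ = 6.95 + 5.13 + 6.43 + 7.16 + 5.88 + 5.73 + 6.33 = 43.61, so n·x̄ = 43.61.
σ₀² = 0.94² = 0.8836, σ² = 0.90² = 0.81; σ² + n·σ₀² = 0.81 + 7·0.8836 = 6.9952.
Posterior mean = (μ₀/σ₀² + n·x̄/σ²)/(1/σ₀² + n/σ²) = (σ²·μ₀ + σ₀²·n·x̄)/(σ² + n·σ₀²) = (0.81·6.07 + 0.8836·43.61)/6.9952 = 43.450496/6.9952 = 6.2115.

6.2115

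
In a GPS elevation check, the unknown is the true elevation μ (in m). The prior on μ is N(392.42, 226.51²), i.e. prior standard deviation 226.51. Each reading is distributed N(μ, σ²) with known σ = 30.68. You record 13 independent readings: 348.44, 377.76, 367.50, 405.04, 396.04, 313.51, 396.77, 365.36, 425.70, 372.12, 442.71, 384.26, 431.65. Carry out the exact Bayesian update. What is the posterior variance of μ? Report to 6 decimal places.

72.302765

For Normal data with known variance σ², a Normal(μ₀, σ₀²) prior on μ is conjugate. Posterior precision = 1/σ₀² + n/σ²; posterior mean is the precision-weighted average of μ₀ and x̄.
σ₀² = 226.51² = 51306.7801, σ² = 30.68² = 941.2624; σ² + n·σ₀² = 941.2624 + 13·51306.7801 = 667929.4037.
Posterior precision = 1/σ₀² + n/σ² = 1/51306.7801 + 13/941.2624 = (σ² + n·σ₀²)/(σ₀²σ²) = 667929.4037/(51306.7801·941.2624); posterior variance σₙ² = σ₀²σ²/(σ² + n·σ₀²) = 51306.7801·941.2624/667929.4037 = 72.302765.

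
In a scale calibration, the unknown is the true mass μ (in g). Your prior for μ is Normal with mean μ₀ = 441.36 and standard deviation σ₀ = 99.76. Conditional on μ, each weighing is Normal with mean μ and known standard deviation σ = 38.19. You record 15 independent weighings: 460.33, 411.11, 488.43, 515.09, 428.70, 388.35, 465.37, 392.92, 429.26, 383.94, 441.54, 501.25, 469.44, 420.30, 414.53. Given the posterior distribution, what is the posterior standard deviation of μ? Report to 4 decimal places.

9.8128

For Normal data with known variance σ², a Normal(μ₀, σ₀²) prior on μ is conjugate. Posterior precision = 1/σ₀² + n/σ²; posterior mean is the precision-weighted average of μ₀ and x̄.
σ₀² = 99.76² = 9952.0576, σ² = 38.19² = 1458.4761; σ² + n·σ₀² = 1458.4761 + 15·9952.0576 = 150739.3401.
Posterior precision = 1/σ₀² + n/σ² = 1/9952.0576 + 15/1458.4761 = (σ² + n·σ₀²)/(σ₀²σ²) = 150739.3401/(9952.0576·1458.4761); posterior variance σₙ² = σ₀²σ²/(σ² + n·σ₀²) = 9952.0576·1458.4761/150739.3401 = 96.290976.
Posterior SD = √σₙ² = √(9952.0576·1458.4761/150739.3401) = 9.8128.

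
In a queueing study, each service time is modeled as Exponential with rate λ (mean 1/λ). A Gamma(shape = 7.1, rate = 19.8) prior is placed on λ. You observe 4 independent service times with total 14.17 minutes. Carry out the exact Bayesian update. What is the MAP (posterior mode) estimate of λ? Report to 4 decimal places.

With a Gamma(shape α, rate β) prior on the exponential rate λ, the posterior after n observations with total T = Σxᵢ is Gamma(α+n, β+T).
Posterior: Gamma(7.1+4, 19.8+14.17) = Gamma(11.1, 33.97).
Mode = (α−1)/β = 0.2973.

0.2973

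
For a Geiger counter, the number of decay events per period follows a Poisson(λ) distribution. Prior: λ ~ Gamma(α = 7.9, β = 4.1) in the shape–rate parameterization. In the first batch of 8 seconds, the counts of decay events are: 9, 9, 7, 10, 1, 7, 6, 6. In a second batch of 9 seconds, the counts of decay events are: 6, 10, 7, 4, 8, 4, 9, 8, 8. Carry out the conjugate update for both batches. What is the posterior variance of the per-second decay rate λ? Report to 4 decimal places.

0.2850

With a Gamma(shape α, rate β) prior, the Poisson likelihood is conjugate: the posterior is Gamma(α + ΣXᵢ, β + n).
Batch 1: sum of counts S = 55 over n = 8 seconds.
After batch 1: Gamma(α+S, β+n) = Gamma(7.9+55, 4.1+8) = Gamma(62.9, 12.1).
Batch 2: sum of counts S = 64 over n = 9 seconds.
After batch 2: Gamma(α+S, β+n) = Gamma(62.9+64, 12.1+9) = Gamma(126.9, 21.1).
Var = α/β² = 126.9/21.1² = 0.2850.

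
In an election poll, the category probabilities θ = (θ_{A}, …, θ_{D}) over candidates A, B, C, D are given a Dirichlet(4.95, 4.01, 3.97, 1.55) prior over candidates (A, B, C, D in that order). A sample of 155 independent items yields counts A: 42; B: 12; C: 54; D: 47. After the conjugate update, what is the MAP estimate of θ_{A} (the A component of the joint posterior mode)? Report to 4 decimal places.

0.2777

The Dirichlet prior is conjugate to the Multinomial likelihood: each posterior αⱼ = prior αⱼ + observed count nⱼ.
Posterior concentration: (46.95, 16.01, 57.97, 48.55), total = 169.48.
Joint mode component: (α_{A}−1)/(Σα−K) = 45.95/165.48 = 0.2777.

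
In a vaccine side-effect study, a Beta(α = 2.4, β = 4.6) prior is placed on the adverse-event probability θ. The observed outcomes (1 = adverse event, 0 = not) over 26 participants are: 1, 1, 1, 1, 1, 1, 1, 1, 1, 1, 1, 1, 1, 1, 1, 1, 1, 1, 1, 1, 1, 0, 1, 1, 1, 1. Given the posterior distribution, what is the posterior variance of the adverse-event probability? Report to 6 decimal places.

The Beta prior is conjugate to a Binomial/Bernoulli likelihood; the update adds successes to α and failures to β.
Posterior: Beta(α+k, β+n−k) = Beta(2.4+25, 4.6+1) = Beta(27.4, 5.6).
Var = αβ/((α+β)²(α+β+1)) = 27.4·5.6/(33.0²·34.0) = 0.004144.

0.004144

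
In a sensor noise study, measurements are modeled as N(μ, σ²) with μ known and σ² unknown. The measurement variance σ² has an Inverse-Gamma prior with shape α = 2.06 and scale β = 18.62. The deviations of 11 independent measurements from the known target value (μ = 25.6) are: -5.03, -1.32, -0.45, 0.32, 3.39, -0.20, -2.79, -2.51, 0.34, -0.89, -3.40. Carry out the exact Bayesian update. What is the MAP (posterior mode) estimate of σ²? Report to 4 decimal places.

With known mean μ and an Inverse-Gamma(α, β) prior on σ², the Normal likelihood is conjugate: posterior is Inv-Gamma(α + n/2, β + Σ(xᵢ−μ)²/2).
Σ(xᵢ−μ)² = (-5.03)² + (-1.32)² + (-0.45)² + (0.32)² + (3.39)² + (-0.20)² + (-2.79)² + (-2.51)² + (0.34)² + (-0.89)² + (-3.40)² = 65.4322.
Posterior: Inv-Gamma(2.06 + 11/2, 18.62 + 65.4322/2) = Inv-Gamma(7.56, 51.33610).
Mode = β/(α+1) = 51.33610/8.56 = 5.9972.

5.9972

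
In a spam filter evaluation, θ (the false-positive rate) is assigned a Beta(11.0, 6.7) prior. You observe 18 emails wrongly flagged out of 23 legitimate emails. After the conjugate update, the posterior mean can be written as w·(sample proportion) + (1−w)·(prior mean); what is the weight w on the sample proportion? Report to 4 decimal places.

The Beta prior is conjugate to a Binomial/Bernoulli likelihood; the update adds successes to α and failures to β.
Posterior mean = (α₀+k)/(α₀+β₀+n) = [n/(α₀+β₀+n)]·(k/n) + [(α₀+β₀)/(α₀+β₀+n)]·α₀/(α₀+β₀), so only n and the prior enter the weight.
The weight on the data is w = n/(α₀+β₀+n) = 23/(11.0+6.7+23) = 23/40.7 = 0.5651.

0.5651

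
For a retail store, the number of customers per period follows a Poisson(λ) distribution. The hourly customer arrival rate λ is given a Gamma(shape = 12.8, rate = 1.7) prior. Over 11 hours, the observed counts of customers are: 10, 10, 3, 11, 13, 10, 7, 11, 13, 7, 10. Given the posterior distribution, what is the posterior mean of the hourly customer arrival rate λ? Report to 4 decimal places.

9.2756

With a Gamma(shape α, rate β) prior, the Poisson likelihood is conjugate: the posterior is Gamma(α + ΣXᵢ, β + n).
Sum of counts S = 105 over n = 11 hours.
Posterior: Gamma(α+S, β+n) = Gamma(12.8+105, 1.7+11) = Gamma(117.8, 12.7).
Posterior mean = α/β = 117.8/12.7 = 9.2756.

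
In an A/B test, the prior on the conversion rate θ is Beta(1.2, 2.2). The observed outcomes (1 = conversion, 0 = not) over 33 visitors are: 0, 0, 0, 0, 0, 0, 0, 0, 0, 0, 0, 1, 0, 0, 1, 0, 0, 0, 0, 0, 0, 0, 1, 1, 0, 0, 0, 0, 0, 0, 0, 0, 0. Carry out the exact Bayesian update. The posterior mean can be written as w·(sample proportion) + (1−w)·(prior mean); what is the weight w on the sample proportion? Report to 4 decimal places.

The Beta prior is conjugate to a Binomial/Bernoulli likelihood; the update adds successes to α and failures to β.
Posterior mean = (α₀+k)/(α₀+β₀+n) = [n/(α₀+β₀+n)]·(k/n) + [(α₀+β₀)/(α₀+β₀+n)]·α₀/(α₀+β₀), so only n and the prior enter the weight.
The weight on the data is w = n/(α₀+β₀+n) = 33/(1.2+2.2+33) = 33/36.4 = 0.9066.

0.9066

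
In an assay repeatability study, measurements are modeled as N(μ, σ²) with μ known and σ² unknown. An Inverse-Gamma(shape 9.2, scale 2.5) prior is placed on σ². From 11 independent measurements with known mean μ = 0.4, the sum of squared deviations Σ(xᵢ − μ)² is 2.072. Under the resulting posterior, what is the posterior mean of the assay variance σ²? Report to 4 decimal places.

0.2581

With known mean μ and an Inverse-Gamma(α, β) prior on σ², the Normal likelihood is conjugate: posterior is Inv-Gamma(α + n/2, β + Σ(xᵢ−μ)²/2).
Posterior: Inv-Gamma(9.2 + 11/2, 2.5 + 2.072/2) = Inv-Gamma(14.70, 3.5360).
E[σ²|data] = β/(α−1) = 3.5360/13.70 = 0.2581.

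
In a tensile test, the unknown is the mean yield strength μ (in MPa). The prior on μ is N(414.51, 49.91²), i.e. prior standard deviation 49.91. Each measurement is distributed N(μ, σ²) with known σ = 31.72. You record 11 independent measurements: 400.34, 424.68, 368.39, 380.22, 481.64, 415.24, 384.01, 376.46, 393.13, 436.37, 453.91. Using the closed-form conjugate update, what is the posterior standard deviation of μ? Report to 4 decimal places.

For Normal data with known variance σ², a Normal(μ₀, σ₀²) prior on μ is conjugate. Posterior precision = 1/σ₀² + n/σ²; posterior mean is the precision-weighted average of μ₀ and x̄.
σ₀² = 49.91² = 2491.0081, σ² = 31.72² = 1006.1584; σ² + n·σ₀² = 1006.1584 + 11·2491.0081 = 28407.2475.
Posterior precision = 1/σ₀² + n/σ² = 1/2491.0081 + 11/1006.1584 = (σ² + n·σ₀²)/(σ₀²σ²) = 28407.2475/(2491.0081·1006.1584); posterior variance σₙ² = σ₀²σ²/(σ² + n·σ₀²) = 2491.0081·1006.1584/28407.2475 = 88.229200.
Posterior SD = √σₙ² = √(2491.0081·1006.1584/28407.2475) = 9.3930.

9.3930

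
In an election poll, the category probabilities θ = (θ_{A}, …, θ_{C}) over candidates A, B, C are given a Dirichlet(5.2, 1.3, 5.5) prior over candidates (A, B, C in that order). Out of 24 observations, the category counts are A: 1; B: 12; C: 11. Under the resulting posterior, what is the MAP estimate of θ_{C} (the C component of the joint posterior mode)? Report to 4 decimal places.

The Dirichlet prior is conjugate to the Multinomial likelihood: each posterior αⱼ = prior αⱼ + observed count nⱼ.
Posterior concentration: (6.2, 13.3, 16.5), total = 36.0.
Joint mode component: (α_{C}−1)/(Σα−K) = 15.5/33.0 = 0.4697.

0.4697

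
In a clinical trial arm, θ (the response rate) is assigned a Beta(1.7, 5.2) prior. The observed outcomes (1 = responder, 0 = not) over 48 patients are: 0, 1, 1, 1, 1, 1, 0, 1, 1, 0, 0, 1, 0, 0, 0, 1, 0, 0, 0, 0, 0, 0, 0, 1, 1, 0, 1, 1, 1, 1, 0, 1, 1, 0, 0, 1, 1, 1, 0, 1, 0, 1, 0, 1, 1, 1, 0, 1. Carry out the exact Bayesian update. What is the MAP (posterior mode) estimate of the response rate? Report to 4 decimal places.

The Beta prior is conjugate to a Binomial/Bernoulli likelihood; the update adds successes to α and failures to β.
Posterior: Beta(α+k, β+n−k) = Beta(1.7+26, 5.2+22) = Beta(27.7, 27.2).
Mode of Beta(a,b) for a,b>1 is (a−1)/(a+b−2) = 26.7/52.9 = 0.5047.

0.5047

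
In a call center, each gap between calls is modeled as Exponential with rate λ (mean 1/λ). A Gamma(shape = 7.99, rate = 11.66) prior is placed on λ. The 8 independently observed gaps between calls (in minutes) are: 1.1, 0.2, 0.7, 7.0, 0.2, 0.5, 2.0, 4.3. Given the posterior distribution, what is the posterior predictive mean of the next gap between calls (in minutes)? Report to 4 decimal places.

1.8452

With a Gamma(shape α, rate β) prior on the exponential rate λ, the posterior after n observations with total T = Σxᵢ is Gamma(α+n, β+T).
Sum of observations T = 16.0 minutes; n = 8.
Posterior: Gamma(7.99+8, 11.66+16.0) = Gamma(15.99, 27.66).
The predictive distribution for the next observation is Lomax; its mean is β/(α−1) = 27.66/14.99 = 1.8452.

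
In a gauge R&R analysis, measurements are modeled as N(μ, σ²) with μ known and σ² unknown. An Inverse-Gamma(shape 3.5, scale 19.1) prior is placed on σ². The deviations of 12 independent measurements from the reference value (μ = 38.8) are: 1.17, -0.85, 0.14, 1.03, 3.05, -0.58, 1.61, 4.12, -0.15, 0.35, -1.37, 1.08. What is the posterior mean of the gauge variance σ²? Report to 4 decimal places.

With known mean μ and an Inverse-Gamma(α, β) prior on σ², the Normal likelihood is conjugate: posterior is Inv-Gamma(α + n/2, β + Σ(xᵢ−μ)²/2).
Σ(xᵢ−μ)² = (1.17)² + (-0.85)² + (0.14)² + (1.03)² + (3.05)² + (-0.58)² + (1.61)² + (4.12)² + (-0.15)² + (0.35)² + (-1.37)² + (1.08)² = 35.5656.
Posterior: Inv-Gamma(3.5 + 12/2, 19.1 + 35.5656/2) = Inv-Gamma(9.50, 36.88280).
E[σ²|data] = β/(α−1) = 36.88280/8.50 = 4.3392.

4.3392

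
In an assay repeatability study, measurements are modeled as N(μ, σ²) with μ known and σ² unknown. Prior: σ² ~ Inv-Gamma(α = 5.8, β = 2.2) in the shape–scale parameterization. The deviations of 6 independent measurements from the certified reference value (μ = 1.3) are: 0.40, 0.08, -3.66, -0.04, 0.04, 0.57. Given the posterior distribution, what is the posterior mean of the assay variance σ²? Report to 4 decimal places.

1.1724

With known mean μ and an Inverse-Gamma(α, β) prior on σ², the Normal likelihood is conjugate: posterior is Inv-Gamma(α + n/2, β + Σ(xᵢ−μ)²/2).
Σ(xᵢ−μ)² = (0.40)² + (0.08)² + (-3.66)² + (-0.04)² + (0.04)² + (0.57)² = 13.8901.
Posterior: Inv-Gamma(5.8 + 6/2, 2.2 + 13.8901/2) = Inv-Gamma(8.80, 9.14505).
E[σ²|data] = β/(α−1) = 9.14505/7.80 = 1.1724.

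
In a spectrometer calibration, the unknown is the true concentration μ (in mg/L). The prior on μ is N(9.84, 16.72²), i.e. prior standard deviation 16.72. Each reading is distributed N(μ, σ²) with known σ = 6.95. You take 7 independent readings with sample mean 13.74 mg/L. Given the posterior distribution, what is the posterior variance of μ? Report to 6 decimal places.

For Normal data with known variance σ², a Normal(μ₀, σ₀²) prior on μ is conjugate. Posterior precision = 1/σ₀² + n/σ²; posterior mean is the precision-weighted average of μ₀ and x̄.
σ₀² = 16.72² = 279.5584, σ² = 6.95² = 48.3025; σ² + n·σ₀² = 48.3025 + 7·279.5584 = 2005.2113.
Posterior precision = 1/σ₀² + n/σ² = 1/279.5584 + 7/48.3025 = (σ² + n·σ₀²)/(σ₀²σ²) = 2005.2113/(279.5584·48.3025); posterior variance σₙ² = σ₀²σ²/(σ² + n·σ₀²) = 279.5584·48.3025/2005.2113 = 6.734138.

6.734138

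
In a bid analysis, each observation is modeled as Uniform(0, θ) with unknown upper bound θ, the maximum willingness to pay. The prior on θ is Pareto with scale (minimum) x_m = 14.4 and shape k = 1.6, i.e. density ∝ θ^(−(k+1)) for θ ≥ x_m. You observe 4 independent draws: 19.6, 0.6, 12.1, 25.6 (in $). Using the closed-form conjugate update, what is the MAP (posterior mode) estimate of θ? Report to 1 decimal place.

25.6

A Pareto(scale x_m, shape k) prior on the upper bound θ of Uniform(0, θ) is conjugate: posterior is Pareto(max(x_m, max xᵢ), k + n).
Sample maximum = 25.6; prior scale x_m = 14.4 → posterior scale = max = 25.6.
Posterior shape = 1.6 + 4 = 5.6.
The Pareto density is decreasing on [x_m, ∞), so the mode is x_m = 25.6.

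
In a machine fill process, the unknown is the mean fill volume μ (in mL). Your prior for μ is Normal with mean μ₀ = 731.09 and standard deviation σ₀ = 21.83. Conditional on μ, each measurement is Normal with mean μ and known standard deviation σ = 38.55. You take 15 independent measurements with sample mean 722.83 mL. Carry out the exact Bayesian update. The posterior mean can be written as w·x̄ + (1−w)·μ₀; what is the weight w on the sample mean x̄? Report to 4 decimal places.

0.8279

For Normal data with known variance σ², a Normal(μ₀, σ₀²) prior on μ is conjugate. Posterior precision = 1/σ₀² + n/σ²; posterior mean is the precision-weighted average of μ₀ and x̄.
σ₀² = 21.83² = 476.5489, σ² = 38.55² = 1486.1025. Prior precision 1/σ₀² = 1/476.5489; data precision n/σ² = 15/1486.1025.
w = (n/σ²)/(1/σ₀² + n/σ²) = n·σ₀²/(σ² + n·σ₀²) = 15·476.5489/(1486.1025 + 15·476.5489) = 7148.2335/8634.336 = 0.8279.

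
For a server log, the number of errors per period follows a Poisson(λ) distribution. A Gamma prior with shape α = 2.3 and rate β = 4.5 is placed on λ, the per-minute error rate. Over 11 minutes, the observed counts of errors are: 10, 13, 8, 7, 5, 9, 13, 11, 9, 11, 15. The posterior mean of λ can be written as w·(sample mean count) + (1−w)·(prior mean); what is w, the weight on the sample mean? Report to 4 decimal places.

With a Gamma(shape α, rate β) prior, the Poisson likelihood is conjugate: the posterior is Gamma(α + ΣXᵢ, β + n).
Posterior mean = (α₀+S)/(β₀+n) = [n/(β₀+n)]·(S/n) + [β₀/(β₀+n)]·(α₀/β₀), so only n and β₀ enter the weight.
Weight on data w = n/(β₀+n) = 11/(4.5+11) = 11/15.5 = 0.7097.

0.7097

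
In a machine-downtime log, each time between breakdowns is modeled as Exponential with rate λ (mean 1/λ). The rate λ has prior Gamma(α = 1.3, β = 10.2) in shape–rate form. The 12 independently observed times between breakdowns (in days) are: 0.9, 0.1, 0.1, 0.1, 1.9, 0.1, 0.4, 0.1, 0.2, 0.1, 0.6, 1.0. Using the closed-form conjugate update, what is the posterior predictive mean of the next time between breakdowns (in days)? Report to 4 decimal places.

With a Gamma(shape α, rate β) prior on the exponential rate λ, the posterior after n observations with total T = Σxᵢ is Gamma(α+n, β+T).
Sum of observations T = 5.6 days; n = 12.
Posterior: Gamma(1.3+12, 10.2+5.6) = Gamma(13.3, 15.8).
The predictive distribution for the next observation is Lomax; its mean is β/(α−1) = 15.8/12.3 = 1.2846.

1.2846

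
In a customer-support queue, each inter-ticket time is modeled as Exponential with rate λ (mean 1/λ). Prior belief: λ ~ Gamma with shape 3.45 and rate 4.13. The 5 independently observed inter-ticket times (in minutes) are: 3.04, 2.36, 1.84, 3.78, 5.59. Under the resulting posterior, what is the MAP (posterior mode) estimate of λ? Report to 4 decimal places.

0.3592

With a Gamma(shape α, rate β) prior on the exponential rate λ, the posterior after n observations with total T = Σxᵢ is Gamma(α+n, β+T).
Sum of observations T = 16.61 minutes; n = 5.
Posterior: Gamma(3.45+5, 4.13+16.61) = Gamma(8.45, 20.74).
Mode = (α−1)/β = 0.3592.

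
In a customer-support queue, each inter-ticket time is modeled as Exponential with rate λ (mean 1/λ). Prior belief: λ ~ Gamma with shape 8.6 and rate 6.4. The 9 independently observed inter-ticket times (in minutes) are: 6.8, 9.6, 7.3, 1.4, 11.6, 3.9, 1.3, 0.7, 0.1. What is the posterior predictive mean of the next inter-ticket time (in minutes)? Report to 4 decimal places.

With a Gamma(shape α, rate β) prior on the exponential rate λ, the posterior after n observations with total T = Σxᵢ is Gamma(α+n, β+T).
Sum of observations T = 42.7 minutes; n = 9.
Posterior: Gamma(8.6+9, 6.4+42.7) = Gamma(17.6, 49.1).
The predictive distribution for the next observation is Lomax; its mean is β/(α−1) = 49.1/16.6 = 2.9578.

2.9578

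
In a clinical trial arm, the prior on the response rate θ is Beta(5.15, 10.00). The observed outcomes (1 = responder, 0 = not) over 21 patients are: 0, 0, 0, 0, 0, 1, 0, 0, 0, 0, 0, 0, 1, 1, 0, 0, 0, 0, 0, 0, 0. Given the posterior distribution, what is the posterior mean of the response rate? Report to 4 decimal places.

The Beta prior is conjugate to a Binomial/Bernoulli likelihood; the update adds successes to α and failures to β.
Posterior: Beta(α+k, β+n−k) = Beta(5.15+3, 10.00+18) = Beta(8.15, 28.00).
Posterior mean = α/(α+β) = 8.15/36.15 = 0.2254.

0.2254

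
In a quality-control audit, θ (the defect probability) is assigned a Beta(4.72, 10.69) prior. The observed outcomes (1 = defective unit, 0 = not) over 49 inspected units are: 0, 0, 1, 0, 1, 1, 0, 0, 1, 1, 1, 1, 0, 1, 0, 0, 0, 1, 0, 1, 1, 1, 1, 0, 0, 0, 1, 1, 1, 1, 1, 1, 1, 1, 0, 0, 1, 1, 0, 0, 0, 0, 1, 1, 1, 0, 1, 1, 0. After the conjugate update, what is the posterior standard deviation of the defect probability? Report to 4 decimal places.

The Beta prior is conjugate to a Binomial/Bernoulli likelihood; the update adds successes to α and failures to β.
Posterior: Beta(α+k, β+n−k) = Beta(4.72+28, 10.69+21) = Beta(32.72, 31.69).
Var = αβ/((α+β)²(α+β+1)) = 32.72·31.69/(64.41²·65.41) = 0.00382107; SD = √0.00382107 = 0.0618.

0.0618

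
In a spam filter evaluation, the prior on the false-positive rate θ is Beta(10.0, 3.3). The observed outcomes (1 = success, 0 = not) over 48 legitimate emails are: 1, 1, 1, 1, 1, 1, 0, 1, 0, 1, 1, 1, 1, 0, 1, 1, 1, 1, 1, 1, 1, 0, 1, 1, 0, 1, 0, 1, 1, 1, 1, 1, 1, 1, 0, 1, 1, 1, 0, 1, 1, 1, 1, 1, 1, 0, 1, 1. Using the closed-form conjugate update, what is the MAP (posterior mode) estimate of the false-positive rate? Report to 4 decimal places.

The Beta prior is conjugate to a Binomial/Bernoulli likelihood; the update adds successes to α and failures to β.
Posterior: Beta(α+k, β+n−k) = Beta(10.0+39, 3.3+9) = Beta(49.0, 12.3).
Mode of Beta(a,b) for a,b>1 is (a−1)/(a+b−2) = 48.0/59.3 = 0.8094.

0.8094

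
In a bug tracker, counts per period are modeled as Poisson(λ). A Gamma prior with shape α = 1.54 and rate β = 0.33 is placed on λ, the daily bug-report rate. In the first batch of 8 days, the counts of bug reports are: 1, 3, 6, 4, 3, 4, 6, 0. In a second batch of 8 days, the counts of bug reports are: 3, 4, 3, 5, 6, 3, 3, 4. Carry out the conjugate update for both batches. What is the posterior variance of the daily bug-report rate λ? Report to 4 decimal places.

With a Gamma(shape α, rate β) prior, the Poisson likelihood is conjugate: the posterior is Gamma(α + ΣXᵢ, β + n).
Batch 1: sum of counts S = 27 over n = 8 days.
After batch 1: Gamma(α+S, β+n) = Gamma(1.54+27, 0.33+8) = Gamma(28.54, 8.33).
Batch 2: sum of counts S = 31 over n = 8 days.
After batch 2: Gamma(α+S, β+n) = Gamma(28.54+31, 8.33+8) = Gamma(59.54, 16.33).
Var = α/β² = 59.54/16.33² = 0.2233.

0.2233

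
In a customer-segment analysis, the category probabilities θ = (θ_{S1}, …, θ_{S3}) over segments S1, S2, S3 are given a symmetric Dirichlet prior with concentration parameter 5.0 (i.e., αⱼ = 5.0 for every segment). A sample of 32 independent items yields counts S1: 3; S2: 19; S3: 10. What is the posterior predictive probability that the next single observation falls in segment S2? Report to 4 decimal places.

The Dirichlet prior is conjugate to the Multinomial likelihood: each posterior αⱼ = prior αⱼ + observed count nⱼ.
Posterior concentration: (8.0, 24.0, 15.0), total = 47.0.
P(next = S2 | data) = α_{S2}/Σα = 0.5106.

0.5106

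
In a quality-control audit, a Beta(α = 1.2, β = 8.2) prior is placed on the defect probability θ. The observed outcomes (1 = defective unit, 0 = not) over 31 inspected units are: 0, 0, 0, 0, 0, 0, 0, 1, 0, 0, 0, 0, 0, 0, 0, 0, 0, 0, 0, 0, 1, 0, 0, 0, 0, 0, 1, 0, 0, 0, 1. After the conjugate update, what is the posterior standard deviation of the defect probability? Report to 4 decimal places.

The Beta prior is conjugate to a Binomial/Bernoulli likelihood; the update adds successes to α and failures to β.
Posterior: Beta(α+k, β+n−k) = Beta(1.2+4, 8.2+27) = Beta(5.2, 35.2).
Var = αβ/((α+β)²(α+β+1)) = 5.2·35.2/(40.4²·41.4) = 0.00270884; SD = √0.00270884 = 0.0520.

0.0520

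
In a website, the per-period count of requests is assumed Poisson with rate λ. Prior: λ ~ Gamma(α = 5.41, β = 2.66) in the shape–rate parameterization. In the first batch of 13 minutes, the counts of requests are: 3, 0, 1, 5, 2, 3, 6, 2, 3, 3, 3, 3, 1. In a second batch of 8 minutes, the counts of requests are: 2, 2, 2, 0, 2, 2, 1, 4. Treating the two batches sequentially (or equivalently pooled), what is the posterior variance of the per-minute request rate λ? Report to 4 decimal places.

0.0990

With a Gamma(shape α, rate β) prior, the Poisson likelihood is conjugate: the posterior is Gamma(α + ΣXᵢ, β + n).
Batch 1: sum of counts S = 35 over n = 13 minutes.
After batch 1: Gamma(α+S, β+n) = Gamma(5.41+35, 2.66+13) = Gamma(40.41, 15.66).
Batch 2: sum of counts S = 15 over n = 8 minutes.
After batch 2: Gamma(α+S, β+n) = Gamma(40.41+15, 15.66+8) = Gamma(55.41, 23.66).
Var = α/β² = 55.41/23.66² = 0.0990.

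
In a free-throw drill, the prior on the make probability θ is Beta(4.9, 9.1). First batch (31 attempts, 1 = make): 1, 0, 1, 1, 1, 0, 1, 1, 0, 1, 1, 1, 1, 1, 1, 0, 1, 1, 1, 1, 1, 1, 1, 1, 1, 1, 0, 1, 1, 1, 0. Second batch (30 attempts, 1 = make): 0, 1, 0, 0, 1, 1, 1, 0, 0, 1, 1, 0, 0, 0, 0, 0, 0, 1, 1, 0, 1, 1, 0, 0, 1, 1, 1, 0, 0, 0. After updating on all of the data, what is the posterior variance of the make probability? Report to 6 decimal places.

0.003221

The Beta prior is conjugate to a Binomial/Bernoulli likelihood; the update adds successes to α and failures to β.
After batch 1: Beta(4.9+25, 9.1+6) = Beta(29.9, 15.1).
After batch 2: Beta(29.9+13, 15.1+17) = Beta(42.9, 32.1).
Var = αβ/((α+β)²(α+β+1)) = 42.9·32.1/(75.0²·76.0) = 0.003221.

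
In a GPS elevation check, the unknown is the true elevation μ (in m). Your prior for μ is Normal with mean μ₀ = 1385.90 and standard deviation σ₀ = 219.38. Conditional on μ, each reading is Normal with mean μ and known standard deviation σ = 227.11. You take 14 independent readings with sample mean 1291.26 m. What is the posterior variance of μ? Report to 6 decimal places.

For Normal data with known variance σ², a Normal(μ₀, σ₀²) prior on μ is conjugate. Posterior precision = 1/σ₀² + n/σ²; posterior mean is the precision-weighted average of μ₀ and x̄.
σ₀² = 219.38² = 48127.5844, σ² = 227.11² = 51578.9521; σ² + n·σ₀² = 51578.9521 + 14·48127.5844 = 725365.1337.
Posterior precision = 1/σ₀² + n/σ² = 1/48127.5844 + 14/51578.9521 = (σ² + n·σ₀²)/(σ₀²σ²) = 725365.1337/(48127.5844·51578.9521); posterior variance σₙ² = σ₀²σ²/(σ² + n·σ₀²) = 48127.5844·51578.9521/725365.1337 = 3422.235582.

3422.235582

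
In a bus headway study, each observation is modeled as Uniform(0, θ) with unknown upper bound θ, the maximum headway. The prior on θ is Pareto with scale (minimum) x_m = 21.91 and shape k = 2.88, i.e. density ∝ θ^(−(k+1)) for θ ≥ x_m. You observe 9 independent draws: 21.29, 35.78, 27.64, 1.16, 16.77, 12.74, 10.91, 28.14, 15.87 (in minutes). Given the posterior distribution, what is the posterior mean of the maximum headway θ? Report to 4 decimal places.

39.0686

A Pareto(scale x_m, shape k) prior on the upper bound θ of Uniform(0, θ) is conjugate: posterior is Pareto(max(x_m, max xᵢ), k + n).
Sample maximum = 35.78; prior scale x_m = 21.91 → posterior scale = max = 35.78.
Posterior shape = 2.88 + 9 = 11.88.
E[θ|data] = k·x_m/(k−1) = 11.88·35.78/10.88 = 39.0686.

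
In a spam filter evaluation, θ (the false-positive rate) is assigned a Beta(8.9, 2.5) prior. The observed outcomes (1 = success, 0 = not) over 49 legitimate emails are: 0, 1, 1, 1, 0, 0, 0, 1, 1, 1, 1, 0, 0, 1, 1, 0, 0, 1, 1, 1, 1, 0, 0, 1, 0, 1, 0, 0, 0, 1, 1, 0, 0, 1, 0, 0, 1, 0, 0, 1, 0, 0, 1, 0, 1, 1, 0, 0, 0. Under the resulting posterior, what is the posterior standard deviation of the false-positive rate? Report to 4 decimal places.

0.0637

The Beta prior is conjugate to a Binomial/Bernoulli likelihood; the update adds successes to α and failures to β.
Posterior: Beta(α+k, β+n−k) = Beta(8.9+23, 2.5+26) = Beta(31.9, 28.5).
Var = αβ/((α+β)²(α+β+1)) = 31.9·28.5/(60.4²·61.4) = 0.00405876; SD = √0.00405876 = 0.0637.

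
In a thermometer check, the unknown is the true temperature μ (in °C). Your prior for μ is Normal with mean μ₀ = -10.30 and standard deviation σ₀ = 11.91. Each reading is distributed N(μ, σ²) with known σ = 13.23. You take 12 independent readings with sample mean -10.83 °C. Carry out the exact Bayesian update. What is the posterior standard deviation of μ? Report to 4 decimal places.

3.6368

For Normal data with known variance σ², a Normal(μ₀, σ₀²) prior on μ is conjugate. Posterior precision = 1/σ₀² + n/σ²; posterior mean is the precision-weighted average of μ₀ and x̄.
σ₀² = 11.91² = 141.8481, σ² = 13.23² = 175.0329; σ² + n·σ₀² = 175.0329 + 12·141.8481 = 1877.2101.
Posterior precision = 1/σ₀² + n/σ² = 1/141.8481 + 12/175.0329 = (σ² + n·σ₀²)/(σ₀²σ²) = 1877.2101/(141.8481·175.0329); posterior variance σₙ² = σ₀²σ²/(σ² + n·σ₀²) = 141.8481·175.0329/1877.2101 = 13.226055.
Posterior SD = √σₙ² = √(141.8481·175.0329/1877.2101) = 3.6368.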